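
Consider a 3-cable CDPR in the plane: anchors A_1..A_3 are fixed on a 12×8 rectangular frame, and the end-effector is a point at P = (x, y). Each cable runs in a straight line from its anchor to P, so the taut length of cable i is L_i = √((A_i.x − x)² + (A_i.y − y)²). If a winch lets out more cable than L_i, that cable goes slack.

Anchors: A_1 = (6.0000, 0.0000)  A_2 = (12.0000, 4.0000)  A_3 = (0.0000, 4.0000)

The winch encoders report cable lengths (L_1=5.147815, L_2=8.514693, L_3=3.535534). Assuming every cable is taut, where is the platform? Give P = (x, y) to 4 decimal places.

each cable: (A_i−P)·(A_i−P) = L_i²; let c_i = ‖A_i‖²−L_i²
c_1 = 36.0000+0.0000−26.5000 = 9.5000
row 1: -12.0000x − 8.0000y = -78.0000  (c_2=87.5000)
row 2: 12.0000x − 8.0000y = 6.0000  (c_3=3.5000)
Cramer on rows 1–2 → x = 3.5000, y = 4.5000

(3.5000, 4.5000)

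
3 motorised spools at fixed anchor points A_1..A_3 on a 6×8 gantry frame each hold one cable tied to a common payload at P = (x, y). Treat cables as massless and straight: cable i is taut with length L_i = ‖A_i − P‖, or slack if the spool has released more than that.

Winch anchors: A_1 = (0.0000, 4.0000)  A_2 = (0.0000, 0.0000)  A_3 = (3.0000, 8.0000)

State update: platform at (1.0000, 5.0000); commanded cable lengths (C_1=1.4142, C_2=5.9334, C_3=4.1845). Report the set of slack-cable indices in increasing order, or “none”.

2, 3

i=1: geometric 1.4142 vs commanded 1.4142 ⇒ taut
i=2: geometric 5.0990 vs commanded 5.9334 ⇒ slack
i=3: geometric 3.6056 vs commanded 4.1845 ⇒ slack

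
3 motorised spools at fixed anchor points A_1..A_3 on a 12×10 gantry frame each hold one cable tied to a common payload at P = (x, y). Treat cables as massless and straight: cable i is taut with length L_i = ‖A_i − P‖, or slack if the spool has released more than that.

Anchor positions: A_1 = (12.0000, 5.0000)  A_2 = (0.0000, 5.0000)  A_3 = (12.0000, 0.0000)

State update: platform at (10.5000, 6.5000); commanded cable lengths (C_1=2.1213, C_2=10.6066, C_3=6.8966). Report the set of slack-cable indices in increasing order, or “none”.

cable 1: √((1.5000)²+(-1.5000)²)=2.1213, C_1=2.1213: taut
cable 2: √((-10.5000)²+(-1.5000)²)=10.6066, C_2=10.6066: taut
cable 3: √((1.5000)²+(-6.5000)²)=6.6708, C_3=6.8966: slack

3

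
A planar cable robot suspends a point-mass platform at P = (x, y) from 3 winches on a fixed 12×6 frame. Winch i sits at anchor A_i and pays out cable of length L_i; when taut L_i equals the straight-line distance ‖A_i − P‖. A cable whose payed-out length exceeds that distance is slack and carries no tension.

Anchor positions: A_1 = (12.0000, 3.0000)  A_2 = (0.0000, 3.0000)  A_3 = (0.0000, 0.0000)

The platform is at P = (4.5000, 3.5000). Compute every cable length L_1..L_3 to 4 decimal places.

cable 1: Δx=7.5000, Δy=-0.5000; L_1 = √(Δx²+Δy²) = 7.5166
cable 2: Δx=-4.5000, Δy=-0.5000; L_2 = √(Δx²+Δy²) = 4.5277
cable 3: Δx=-4.5000, Δy=-3.5000; L_3 = √(Δx²+Δy²) = 5.7009

(7.5166, 4.5277, 5.7009)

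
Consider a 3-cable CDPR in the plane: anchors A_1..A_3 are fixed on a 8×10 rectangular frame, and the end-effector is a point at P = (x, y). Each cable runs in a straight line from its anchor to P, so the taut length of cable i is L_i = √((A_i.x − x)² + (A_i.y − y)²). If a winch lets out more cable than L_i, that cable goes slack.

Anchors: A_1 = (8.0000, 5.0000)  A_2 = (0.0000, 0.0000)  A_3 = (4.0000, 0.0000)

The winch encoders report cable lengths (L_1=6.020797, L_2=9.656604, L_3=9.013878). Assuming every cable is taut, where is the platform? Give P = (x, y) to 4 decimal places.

circle eqns → linear via eq_j − eq_1; set k_j = A_j·A_j − L_j²
k_1 = 64.0000+25.0000−36.2500 = 52.7500
16.0000·x + 10.0000·y = k_1−k_2 = 146.0000
8.0000·x + 10.0000·y = k_1−k_3 = 118.0000
solve first two rows → x=3.5000, y=9.0000

(3.5000, 9.0000)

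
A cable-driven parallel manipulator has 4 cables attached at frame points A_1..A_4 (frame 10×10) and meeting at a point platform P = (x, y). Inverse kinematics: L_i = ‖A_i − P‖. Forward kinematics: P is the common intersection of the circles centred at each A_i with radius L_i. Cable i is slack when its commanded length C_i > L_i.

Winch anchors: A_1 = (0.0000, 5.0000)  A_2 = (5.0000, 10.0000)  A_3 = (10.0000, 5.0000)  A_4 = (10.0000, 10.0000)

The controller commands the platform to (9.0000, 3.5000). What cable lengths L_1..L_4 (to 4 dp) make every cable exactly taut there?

(9.1241, 7.6322, 1.8028, 6.5765)

cable 1: Δx=-9.0000, Δy=1.5000; L_1 = √(Δx²+Δy²) = 9.1241
cable 2: Δx=-4.0000, Δy=6.5000; L_2 = √(Δx²+Δy²) = 7.6322
cable 3: Δx=1.0000, Δy=1.5000; L_3 = √(Δx²+Δy²) = 1.8028
cable 4: Δx=1.0000, Δy=6.5000; L_4 = √(Δx²+Δy²) = 6.5765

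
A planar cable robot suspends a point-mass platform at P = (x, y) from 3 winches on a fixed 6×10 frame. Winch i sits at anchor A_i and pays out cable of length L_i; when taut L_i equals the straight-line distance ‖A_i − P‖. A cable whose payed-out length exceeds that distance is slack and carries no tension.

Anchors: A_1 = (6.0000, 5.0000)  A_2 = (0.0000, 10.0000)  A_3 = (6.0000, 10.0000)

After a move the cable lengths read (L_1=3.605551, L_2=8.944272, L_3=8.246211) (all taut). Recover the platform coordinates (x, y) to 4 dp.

(4.0000, 2.0000)

circle eqns → linear via eq_j − eq_1; set q_j = A_j·A_j − L_j²
q_1 = 36.0000+25.0000−13.0000 = 48.0000
12.0000·x − 10.0000·y = q_1−q_2 = 28.0000
0.0000·x − 10.0000·y = q_1−q_3 = -20.0000
solve first two rows → x=4.0000, y=2.0000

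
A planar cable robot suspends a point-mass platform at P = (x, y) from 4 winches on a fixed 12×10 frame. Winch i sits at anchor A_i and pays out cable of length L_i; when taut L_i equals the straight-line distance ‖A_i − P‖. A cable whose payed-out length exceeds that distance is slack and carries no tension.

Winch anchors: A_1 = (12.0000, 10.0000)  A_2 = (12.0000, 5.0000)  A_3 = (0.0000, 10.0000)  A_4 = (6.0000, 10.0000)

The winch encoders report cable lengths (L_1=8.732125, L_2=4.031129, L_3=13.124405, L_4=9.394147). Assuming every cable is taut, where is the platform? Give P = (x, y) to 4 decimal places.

circle eqns → linear via eq_j − eq_1; set c_j = A_j·A_j − L_j²
c_1 = 144.0000+100.0000−76.2500 = 167.7500
0.0000·x + 10.0000·y = c_1−c_2 = 15.0000
24.0000·x + 0.0000·y = c_1−c_3 = 240.0000
12.0000·x + 0.0000·y = c_1−c_4 = 120.0000
solve first two rows → x=10.0000, y=1.5000
check cable 4: ‖A_4−P‖² = 88.2500 ≈ L_4² = 88.2500 ✓

(10.0000, 1.5000)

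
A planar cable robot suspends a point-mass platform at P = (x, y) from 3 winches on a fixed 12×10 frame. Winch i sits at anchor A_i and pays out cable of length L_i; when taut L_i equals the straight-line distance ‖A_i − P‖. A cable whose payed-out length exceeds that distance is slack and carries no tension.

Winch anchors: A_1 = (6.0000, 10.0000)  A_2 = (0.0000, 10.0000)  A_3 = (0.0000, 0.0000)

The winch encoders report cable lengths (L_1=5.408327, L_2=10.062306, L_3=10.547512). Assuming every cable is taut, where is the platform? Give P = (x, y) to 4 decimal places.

(9.0000, 5.5000)

expand ‖A_i−P‖²=L_i² and subtract eq 1 (k_i ≔ ‖A_i‖²−L_i²)
k_1 = 36.0000+100.0000−29.2500 = 106.7500
eq1−eq2 → [12.0000  0.0000]·P = 108.0000
eq1−eq3 → [12.0000  20.0000]·P = 218.0000
2×2 solve → P = (9.0000, 5.5000)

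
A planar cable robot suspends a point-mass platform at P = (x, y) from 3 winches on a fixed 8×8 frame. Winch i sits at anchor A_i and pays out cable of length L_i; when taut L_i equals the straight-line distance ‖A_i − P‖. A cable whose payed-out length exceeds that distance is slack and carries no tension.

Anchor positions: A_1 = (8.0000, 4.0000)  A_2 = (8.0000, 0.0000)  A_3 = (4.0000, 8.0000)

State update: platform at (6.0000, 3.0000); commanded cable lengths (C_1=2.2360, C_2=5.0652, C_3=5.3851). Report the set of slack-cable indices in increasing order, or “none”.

cable 1: L_1 = ‖A_1−P‖ = 2.2361;  C_1 = 2.2360 → taut
cable 2: L_2 = ‖A_2−P‖ = 3.6056;  C_2 = 5.0652 → slack
cable 3: L_3 = ‖A_3−P‖ = 5.3852;  C_3 = 5.3851 → taut

2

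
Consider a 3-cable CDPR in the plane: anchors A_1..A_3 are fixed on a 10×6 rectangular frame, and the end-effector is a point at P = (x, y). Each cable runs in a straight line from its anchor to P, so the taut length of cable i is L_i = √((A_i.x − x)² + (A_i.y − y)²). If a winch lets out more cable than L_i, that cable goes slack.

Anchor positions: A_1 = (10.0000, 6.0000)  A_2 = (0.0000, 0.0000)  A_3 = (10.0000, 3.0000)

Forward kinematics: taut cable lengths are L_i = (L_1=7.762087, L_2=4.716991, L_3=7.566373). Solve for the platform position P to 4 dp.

(2.5000, 4.0000)

circle eqns → linear via eq_j − eq_1; set c_j = A_j·A_j − L_j²
c_1 = 100.0000+36.0000−60.2500 = 75.7500
20.0000·x + 12.0000·y = c_1−c_2 = 98.0000
0.0000·x + 6.0000·y = c_1−c_3 = 24.0000
solve first two rows → x=2.5000, y=4.0000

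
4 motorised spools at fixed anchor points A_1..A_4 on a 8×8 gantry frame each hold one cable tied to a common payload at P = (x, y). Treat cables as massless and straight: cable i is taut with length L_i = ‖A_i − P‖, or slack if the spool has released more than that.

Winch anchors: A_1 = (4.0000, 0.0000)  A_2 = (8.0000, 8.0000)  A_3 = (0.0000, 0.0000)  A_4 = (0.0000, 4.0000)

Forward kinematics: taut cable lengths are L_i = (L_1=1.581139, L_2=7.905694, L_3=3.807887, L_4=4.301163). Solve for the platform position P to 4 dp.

each cable: (A_i−P)·(A_i−P) = L_i²; let k_i = ‖A_i‖²−L_i²
k_1 = 16.0000+0.0000−2.5000 = 13.5000
row 1: -8.0000x − 16.0000y = -52.0000  (k_2=65.5000)
row 2: 8.0000x + 0.0000y = 28.0000  (k_3=-14.5000)
row 3: 8.0000x − 8.0000y = 16.0000  (k_4=-2.5000)
Cramer on rows 1–2 → x = 3.5000, y = 1.5000
check cable 4: ‖A_4−P‖² = 18.5000 ≈ L_4² = 18.5000 ✓

(3.5000, 1.5000)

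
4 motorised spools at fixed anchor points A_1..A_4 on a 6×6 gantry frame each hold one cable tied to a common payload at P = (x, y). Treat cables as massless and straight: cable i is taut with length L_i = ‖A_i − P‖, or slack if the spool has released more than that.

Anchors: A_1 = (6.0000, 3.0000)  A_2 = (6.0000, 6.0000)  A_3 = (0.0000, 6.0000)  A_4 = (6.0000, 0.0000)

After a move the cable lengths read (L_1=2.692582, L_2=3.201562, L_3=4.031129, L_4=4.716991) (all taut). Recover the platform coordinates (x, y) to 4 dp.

each cable: (A_i−P)·(A_i−P) = L_i²; let c_i = ‖A_i‖²−L_i²
c_1 = 36.0000+9.0000−7.2500 = 37.7500
row 1: 0.0000x − 6.0000y = -24.0000  (c_2=61.7500)
row 2: 12.0000x − 6.0000y = 18.0000  (c_3=19.7500)
row 3: 0.0000x + 6.0000y = 24.0000  (c_4=13.7500)
Cramer on rows 1–2 → x = 3.5000, y = 4.0000
check cable 4: ‖A_4−P‖² = 22.2500 ≈ L_4² = 22.2500 ✓

(3.5000, 4.0000)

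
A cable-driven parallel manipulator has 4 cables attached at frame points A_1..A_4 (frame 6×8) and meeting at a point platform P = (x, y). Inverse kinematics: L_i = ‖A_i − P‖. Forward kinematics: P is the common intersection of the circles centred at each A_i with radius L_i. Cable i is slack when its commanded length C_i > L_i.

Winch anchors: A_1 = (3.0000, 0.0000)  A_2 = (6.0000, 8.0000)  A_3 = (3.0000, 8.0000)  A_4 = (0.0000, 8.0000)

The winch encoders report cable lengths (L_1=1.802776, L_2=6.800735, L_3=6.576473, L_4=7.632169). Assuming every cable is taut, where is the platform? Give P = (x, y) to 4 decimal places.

(4.0000, 1.5000)

circle eqns → linear via eq_j − eq_1; set c_j = A_j·A_j − L_j²
c_1 = 9.0000+0.0000−3.2500 = 5.7500
-6.0000·x − 16.0000·y = c_1−c_2 = -48.0000
0.0000·x − 16.0000·y = c_1−c_3 = -24.0000
6.0000·x − 16.0000·y = c_1−c_4 = 0.0000
solve first two rows → x=4.0000, y=1.5000
check cable 4: ‖A_4−P‖² = 58.2500 ≈ L_4² = 58.2500 ✓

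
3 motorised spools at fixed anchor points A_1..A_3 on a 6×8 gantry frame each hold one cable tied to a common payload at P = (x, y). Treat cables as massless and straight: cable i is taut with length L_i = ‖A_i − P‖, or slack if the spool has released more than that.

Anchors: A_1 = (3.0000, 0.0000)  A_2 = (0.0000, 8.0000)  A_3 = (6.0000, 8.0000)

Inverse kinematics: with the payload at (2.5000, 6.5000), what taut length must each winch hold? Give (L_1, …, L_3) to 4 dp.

L_1 = √((3.0000−2.5000)² + (0.0000−6.5000)²) = 6.5192
L_2 = √((0.0000−2.5000)² + (8.0000−6.5000)²) = 2.9155
L_3 = √((6.0000−2.5000)² + (8.0000−6.5000)²) = 3.8079

(6.5192, 2.9155, 3.8079)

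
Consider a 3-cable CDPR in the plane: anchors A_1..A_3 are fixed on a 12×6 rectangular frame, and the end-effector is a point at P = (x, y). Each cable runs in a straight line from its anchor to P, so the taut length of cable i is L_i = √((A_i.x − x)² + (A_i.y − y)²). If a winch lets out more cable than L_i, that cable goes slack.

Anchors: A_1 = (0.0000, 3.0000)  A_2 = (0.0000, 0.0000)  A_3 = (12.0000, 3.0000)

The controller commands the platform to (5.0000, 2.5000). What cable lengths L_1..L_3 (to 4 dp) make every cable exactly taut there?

(5.0249, 5.5902, 7.0178)

L_1: Δ = A_1−P = (-5.0000, 0.5000) → ‖Δ‖ = √25.2500 = 5.0249
L_2: Δ = A_2−P = (-5.0000, -2.5000) → ‖Δ‖ = √31.2500 = 5.5902
L_3: Δ = A_3−P = (7.0000, 0.5000) → ‖Δ‖ = √49.2500 = 7.0178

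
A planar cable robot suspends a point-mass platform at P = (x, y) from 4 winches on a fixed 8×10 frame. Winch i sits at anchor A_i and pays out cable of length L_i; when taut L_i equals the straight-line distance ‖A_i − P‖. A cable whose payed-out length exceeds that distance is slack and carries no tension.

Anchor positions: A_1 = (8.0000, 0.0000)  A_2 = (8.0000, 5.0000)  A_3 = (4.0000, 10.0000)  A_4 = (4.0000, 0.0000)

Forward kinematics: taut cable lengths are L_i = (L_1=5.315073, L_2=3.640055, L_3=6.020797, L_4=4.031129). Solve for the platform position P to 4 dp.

circle eqns → linear via eq_j − eq_1; set q_j = A_j·A_j − L_j²
q_1 = 64.0000+0.0000−28.2500 = 35.7500
0.0000·x − 10.0000·y = q_1−q_2 = -40.0000
8.0000·x − 20.0000·y = q_1−q_3 = -44.0000
8.0000·x + 0.0000·y = q_1−q_4 = 36.0000
solve first two rows → x=4.5000, y=4.0000
check cable 4: ‖A_4−P‖² = 16.2500 ≈ L_4² = 16.2500 ✓

(4.5000, 4.0000)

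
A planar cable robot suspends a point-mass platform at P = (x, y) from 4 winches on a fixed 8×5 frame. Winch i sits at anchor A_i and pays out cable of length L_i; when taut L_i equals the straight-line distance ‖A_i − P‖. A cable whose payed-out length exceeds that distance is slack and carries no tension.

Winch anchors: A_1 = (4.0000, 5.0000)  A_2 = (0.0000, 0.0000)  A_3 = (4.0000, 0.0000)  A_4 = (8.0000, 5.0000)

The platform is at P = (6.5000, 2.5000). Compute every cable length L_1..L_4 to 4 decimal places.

L_1: Δ = A_1−P = (-2.5000, 2.5000) → ‖Δ‖ = √12.5000 = 3.5355
L_2: Δ = A_2−P = (-6.5000, -2.5000) → ‖Δ‖ = √48.5000 = 6.9642
L_3: Δ = A_3−P = (-2.5000, -2.5000) → ‖Δ‖ = √12.5000 = 3.5355
L_4: Δ = A_4−P = (1.5000, 2.5000) → ‖Δ‖ = √8.5000 = 2.9155

(3.5355, 6.9642, 3.5355, 2.9155)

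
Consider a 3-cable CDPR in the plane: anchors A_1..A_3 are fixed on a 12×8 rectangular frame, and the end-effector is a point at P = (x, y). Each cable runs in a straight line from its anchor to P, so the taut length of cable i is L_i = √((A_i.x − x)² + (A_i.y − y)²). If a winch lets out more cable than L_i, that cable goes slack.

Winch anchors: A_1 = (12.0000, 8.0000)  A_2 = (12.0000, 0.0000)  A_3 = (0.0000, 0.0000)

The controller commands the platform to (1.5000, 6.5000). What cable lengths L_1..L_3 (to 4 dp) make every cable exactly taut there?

cable 1: Δx=10.5000, Δy=1.5000; L_1 = √(Δx²+Δy²) = 10.6066
cable 2: Δx=10.5000, Δy=-6.5000; L_2 = √(Δx²+Δy²) = 12.3491
cable 3: Δx=-1.5000, Δy=-6.5000; L_3 = √(Δx²+Δy²) = 6.6708

(10.6066, 12.3491, 6.6708)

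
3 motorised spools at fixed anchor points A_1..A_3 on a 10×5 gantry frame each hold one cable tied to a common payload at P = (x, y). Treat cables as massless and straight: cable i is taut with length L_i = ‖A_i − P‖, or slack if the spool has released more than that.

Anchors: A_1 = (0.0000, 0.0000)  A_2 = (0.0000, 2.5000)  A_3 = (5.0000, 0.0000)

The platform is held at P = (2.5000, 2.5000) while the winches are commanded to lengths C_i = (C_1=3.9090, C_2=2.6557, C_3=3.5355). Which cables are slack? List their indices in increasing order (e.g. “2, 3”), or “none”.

1, 2

i=1: geometric 3.5355 vs commanded 3.9090 ⇒ slack
i=2: geometric 2.5000 vs commanded 2.6557 ⇒ slack
i=3: geometric 3.5355 vs commanded 3.5355 ⇒ taut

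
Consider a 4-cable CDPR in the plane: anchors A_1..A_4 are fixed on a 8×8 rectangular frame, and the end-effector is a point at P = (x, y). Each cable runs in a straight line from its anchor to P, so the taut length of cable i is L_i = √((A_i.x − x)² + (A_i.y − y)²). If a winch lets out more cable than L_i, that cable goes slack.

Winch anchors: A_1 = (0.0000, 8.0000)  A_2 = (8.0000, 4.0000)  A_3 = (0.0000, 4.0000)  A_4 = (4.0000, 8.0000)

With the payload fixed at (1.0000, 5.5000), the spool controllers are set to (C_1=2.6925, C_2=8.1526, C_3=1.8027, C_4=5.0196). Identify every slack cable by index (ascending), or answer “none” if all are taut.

i=1: geometric 2.6926 vs commanded 2.6925 ⇒ taut
i=2: geometric 7.1589 vs commanded 8.1526 ⇒ slack
i=3: geometric 1.8028 vs commanded 1.8027 ⇒ taut
i=4: geometric 3.9051 vs commanded 5.0196 ⇒ slack

2, 4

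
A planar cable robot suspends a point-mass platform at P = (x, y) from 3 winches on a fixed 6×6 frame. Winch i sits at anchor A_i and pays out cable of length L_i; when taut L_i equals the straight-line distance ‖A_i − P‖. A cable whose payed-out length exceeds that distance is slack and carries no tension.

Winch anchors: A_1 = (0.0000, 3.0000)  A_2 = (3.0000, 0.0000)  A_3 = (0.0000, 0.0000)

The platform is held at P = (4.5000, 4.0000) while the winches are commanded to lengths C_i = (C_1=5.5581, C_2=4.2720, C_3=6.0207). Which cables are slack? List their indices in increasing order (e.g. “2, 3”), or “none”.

1

i=1: geometric 4.6098 vs commanded 5.5581 ⇒ slack
i=2: geometric 4.2720 vs commanded 4.2720 ⇒ taut
i=3: geometric 6.0208 vs commanded 6.0207 ⇒ taut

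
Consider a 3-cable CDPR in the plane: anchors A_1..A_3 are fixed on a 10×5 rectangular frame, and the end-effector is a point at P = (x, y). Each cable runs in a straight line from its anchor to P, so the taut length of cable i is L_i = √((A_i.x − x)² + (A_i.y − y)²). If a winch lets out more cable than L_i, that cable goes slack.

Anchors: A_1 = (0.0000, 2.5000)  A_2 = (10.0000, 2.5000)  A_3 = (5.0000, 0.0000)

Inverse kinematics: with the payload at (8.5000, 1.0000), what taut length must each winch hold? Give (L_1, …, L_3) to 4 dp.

L_1: Δ = A_1−P = (-8.5000, 1.5000) → ‖Δ‖ = √74.5000 = 8.6313
L_2: Δ = A_2−P = (1.5000, 1.5000) → ‖Δ‖ = √4.5000 = 2.1213
L_3: Δ = A_3−P = (-3.5000, -1.0000) → ‖Δ‖ = √13.2500 = 3.6401

(8.6313, 2.1213, 3.6401)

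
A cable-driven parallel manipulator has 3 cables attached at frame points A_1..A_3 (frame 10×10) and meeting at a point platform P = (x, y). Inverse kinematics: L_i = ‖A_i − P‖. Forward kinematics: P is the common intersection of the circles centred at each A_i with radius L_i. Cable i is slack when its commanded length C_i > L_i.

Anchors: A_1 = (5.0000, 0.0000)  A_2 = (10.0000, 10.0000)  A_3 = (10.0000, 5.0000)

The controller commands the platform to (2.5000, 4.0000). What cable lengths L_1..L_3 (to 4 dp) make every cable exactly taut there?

L_1: Δ = A_1−P = (2.5000, -4.0000) → ‖Δ‖ = √22.2500 = 4.7170
L_2: Δ = A_2−P = (7.5000, 6.0000) → ‖Δ‖ = √92.2500 = 9.6047
L_3: Δ = A_3−P = (7.5000, 1.0000) → ‖Δ‖ = √57.2500 = 7.5664

(4.7170, 9.6047, 7.5664)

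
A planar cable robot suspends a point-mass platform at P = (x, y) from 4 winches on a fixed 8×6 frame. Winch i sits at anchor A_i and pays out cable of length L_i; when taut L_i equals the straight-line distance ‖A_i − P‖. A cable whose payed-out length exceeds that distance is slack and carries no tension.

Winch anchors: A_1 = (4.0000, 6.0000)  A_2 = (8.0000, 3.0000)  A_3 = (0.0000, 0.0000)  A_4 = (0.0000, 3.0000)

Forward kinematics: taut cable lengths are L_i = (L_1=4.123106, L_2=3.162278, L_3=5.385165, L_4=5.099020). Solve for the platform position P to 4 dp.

(5.0000, 2.0000)

expand ‖A_i−P‖²=L_i² and subtract eq 1 (c_i ≔ ‖A_i‖²−L_i²)
c_1 = 16.0000+36.0000−17.0000 = 35.0000
eq1−eq2 → [-8.0000  6.0000]·P = -28.0000
eq1−eq3 → [8.0000  12.0000]·P = 64.0000
eq1−eq4 → [8.0000  6.0000]·P = 52.0000
2×2 solve → P = (5.0000, 2.0000)
check cable 4: ‖A_4−P‖² = 26.0000 ≈ L_4² = 26.0000 ✓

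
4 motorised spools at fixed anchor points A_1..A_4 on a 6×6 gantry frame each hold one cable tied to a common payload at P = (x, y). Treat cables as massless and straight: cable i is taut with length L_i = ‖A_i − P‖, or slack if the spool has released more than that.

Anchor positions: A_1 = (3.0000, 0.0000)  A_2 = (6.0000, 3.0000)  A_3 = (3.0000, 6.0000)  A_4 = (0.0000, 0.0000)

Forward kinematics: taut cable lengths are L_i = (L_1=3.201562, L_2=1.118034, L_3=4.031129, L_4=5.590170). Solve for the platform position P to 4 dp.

(5.0000, 2.5000)

expand ‖A_i−P‖²=L_i² and subtract eq 1 (c_i ≔ ‖A_i‖²−L_i²)
c_1 = 9.0000+0.0000−10.2500 = -1.2500
eq1−eq2 → [-6.0000  -6.0000]·P = -45.0000
eq1−eq3 → [0.0000  -12.0000]·P = -30.0000
eq1−eq4 → [6.0000  0.0000]·P = 30.0000
2×2 solve → P = (5.0000, 2.5000)
check cable 4: ‖A_4−P‖² = 31.2500 ≈ L_4² = 31.2500 ✓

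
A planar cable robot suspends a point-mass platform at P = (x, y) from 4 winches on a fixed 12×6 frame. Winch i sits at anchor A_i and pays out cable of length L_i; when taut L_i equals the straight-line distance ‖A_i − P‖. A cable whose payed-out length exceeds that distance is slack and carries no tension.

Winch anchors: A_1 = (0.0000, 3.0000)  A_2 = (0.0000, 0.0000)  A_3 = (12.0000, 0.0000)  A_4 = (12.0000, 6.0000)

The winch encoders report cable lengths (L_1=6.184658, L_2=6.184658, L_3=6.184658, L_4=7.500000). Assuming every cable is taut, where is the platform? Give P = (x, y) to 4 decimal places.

expand ‖A_i−P‖²=L_i² and subtract eq 1 (c_i ≔ ‖A_i‖²−L_i²)
c_1 = 0.0000+9.0000−38.2500 = -29.2500
eq1−eq2 → [0.0000  6.0000]·P = 9.0000
eq1−eq3 → [-24.0000  6.0000]·P = -135.0000
eq1−eq4 → [-24.0000  -6.0000]·P = -153.0000
2×2 solve → P = (6.0000, 1.5000)
check cable 4: ‖A_4−P‖² = 56.2500 ≈ L_4² = 56.2500 ✓

(6.0000, 1.5000)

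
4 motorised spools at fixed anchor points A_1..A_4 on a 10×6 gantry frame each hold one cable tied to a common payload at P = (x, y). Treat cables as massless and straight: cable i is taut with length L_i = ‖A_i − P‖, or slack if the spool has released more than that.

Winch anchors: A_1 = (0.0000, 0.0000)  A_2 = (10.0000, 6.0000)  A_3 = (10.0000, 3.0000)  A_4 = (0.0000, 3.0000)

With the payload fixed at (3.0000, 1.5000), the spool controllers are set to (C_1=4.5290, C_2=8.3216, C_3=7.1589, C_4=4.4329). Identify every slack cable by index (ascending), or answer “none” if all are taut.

i=1: geometric 3.3541 vs commanded 4.5290 ⇒ slack
i=2: geometric 8.3217 vs commanded 8.3216 ⇒ taut
i=3: geometric 7.1589 vs commanded 7.1589 ⇒ taut
i=4: geometric 3.3541 vs commanded 4.4329 ⇒ slack

1, 4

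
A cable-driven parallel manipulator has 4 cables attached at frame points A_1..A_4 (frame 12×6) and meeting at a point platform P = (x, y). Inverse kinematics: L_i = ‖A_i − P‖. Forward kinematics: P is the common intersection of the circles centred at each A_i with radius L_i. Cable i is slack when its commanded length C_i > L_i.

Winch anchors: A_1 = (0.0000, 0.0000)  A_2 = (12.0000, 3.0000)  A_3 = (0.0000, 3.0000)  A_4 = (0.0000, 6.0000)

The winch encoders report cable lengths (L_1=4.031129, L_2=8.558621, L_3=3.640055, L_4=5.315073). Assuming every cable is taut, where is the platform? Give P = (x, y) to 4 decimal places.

expand ‖A_i−P‖²=L_i² and subtract eq 1 (c_i ≔ ‖A_i‖²−L_i²)
c_1 = 0.0000+0.0000−16.2500 = -16.2500
eq1−eq2 → [-24.0000  -6.0000]·P = -96.0000
eq1−eq3 → [0.0000  -6.0000]·P = -12.0000
eq1−eq4 → [0.0000  -12.0000]·P = -24.0000
2×2 solve → P = (3.5000, 2.0000)
check cable 4: ‖A_4−P‖² = 28.2500 ≈ L_4² = 28.2500 ✓

(3.5000, 2.0000)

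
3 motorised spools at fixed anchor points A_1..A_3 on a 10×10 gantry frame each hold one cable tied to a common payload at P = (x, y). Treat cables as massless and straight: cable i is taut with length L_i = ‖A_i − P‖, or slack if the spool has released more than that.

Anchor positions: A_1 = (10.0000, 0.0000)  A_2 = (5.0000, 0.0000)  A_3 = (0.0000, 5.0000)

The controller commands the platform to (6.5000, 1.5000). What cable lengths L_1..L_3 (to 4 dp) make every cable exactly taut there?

cable 1: Δx=3.5000, Δy=-1.5000; L_1 = √(Δx²+Δy²) = 3.8079
cable 2: Δx=-1.5000, Δy=-1.5000; L_2 = √(Δx²+Δy²) = 2.1213
cable 3: Δx=-6.5000, Δy=3.5000; L_3 = √(Δx²+Δy²) = 7.3824

(3.8079, 2.1213, 7.3824)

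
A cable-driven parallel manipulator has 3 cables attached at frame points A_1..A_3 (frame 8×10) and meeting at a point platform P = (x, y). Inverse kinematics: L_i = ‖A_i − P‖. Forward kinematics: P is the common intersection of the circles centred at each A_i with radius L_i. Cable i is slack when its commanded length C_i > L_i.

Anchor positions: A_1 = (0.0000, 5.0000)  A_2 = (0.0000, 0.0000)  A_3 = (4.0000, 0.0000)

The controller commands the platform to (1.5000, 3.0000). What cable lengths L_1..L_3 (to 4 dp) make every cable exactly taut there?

cable 1: Δx=-1.5000, Δy=2.0000; L_1 = √(Δx²+Δy²) = 2.5000
cable 2: Δx=-1.5000, Δy=-3.0000; L_2 = √(Δx²+Δy²) = 3.3541
cable 3: Δx=2.5000, Δy=-3.0000; L_3 = √(Δx²+Δy²) = 3.9051

(2.5000, 3.3541, 3.9051)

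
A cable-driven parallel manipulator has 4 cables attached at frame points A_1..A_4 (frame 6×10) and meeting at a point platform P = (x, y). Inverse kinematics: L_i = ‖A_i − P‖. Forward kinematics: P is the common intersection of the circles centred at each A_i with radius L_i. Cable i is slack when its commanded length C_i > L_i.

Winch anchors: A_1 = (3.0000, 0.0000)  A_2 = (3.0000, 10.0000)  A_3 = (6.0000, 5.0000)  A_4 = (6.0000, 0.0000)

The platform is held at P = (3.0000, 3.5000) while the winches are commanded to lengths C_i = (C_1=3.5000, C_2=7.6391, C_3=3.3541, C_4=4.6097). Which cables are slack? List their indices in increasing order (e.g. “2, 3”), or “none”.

cable 1: √((0.0000)²+(-3.5000)²)=3.5000, C_1=3.5000: taut
cable 2: √((0.0000)²+(6.5000)²)=6.5000, C_2=7.6391: slack
cable 3: √((3.0000)²+(1.5000)²)=3.3541, C_3=3.3541: taut
cable 4: √((3.0000)²+(-3.5000)²)=4.6098, C_4=4.6097: taut

2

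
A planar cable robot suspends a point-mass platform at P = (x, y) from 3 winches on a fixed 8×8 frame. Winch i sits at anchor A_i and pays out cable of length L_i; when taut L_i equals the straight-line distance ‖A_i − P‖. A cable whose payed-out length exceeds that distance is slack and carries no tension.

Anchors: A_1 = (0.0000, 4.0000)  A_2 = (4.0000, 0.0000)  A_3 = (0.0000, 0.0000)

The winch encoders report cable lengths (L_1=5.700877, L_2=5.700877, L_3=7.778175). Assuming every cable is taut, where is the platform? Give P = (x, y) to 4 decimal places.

(5.5000, 5.5000)

each cable: (A_i−P)·(A_i−P) = L_i²; let k_i = ‖A_i‖²−L_i²
k_1 = 0.0000+16.0000−32.5000 = -16.5000
row 1: -8.0000x + 8.0000y = 0.0000  (k_2=-16.5000)
row 2: 0.0000x + 8.0000y = 44.0000  (k_3=-60.5000)
Cramer on rows 1–2 → x = 5.5000, y = 5.5000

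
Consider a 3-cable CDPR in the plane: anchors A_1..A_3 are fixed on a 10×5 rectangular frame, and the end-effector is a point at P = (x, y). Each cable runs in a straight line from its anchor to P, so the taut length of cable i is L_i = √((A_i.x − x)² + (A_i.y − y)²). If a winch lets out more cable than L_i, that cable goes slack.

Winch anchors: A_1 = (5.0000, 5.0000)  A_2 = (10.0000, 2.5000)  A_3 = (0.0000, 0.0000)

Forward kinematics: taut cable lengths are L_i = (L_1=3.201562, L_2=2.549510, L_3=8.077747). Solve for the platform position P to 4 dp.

(7.5000, 3.0000)

each cable: (A_i−P)·(A_i−P) = L_i²; let c_i = ‖A_i‖²−L_i²
c_1 = 25.0000+25.0000−10.2500 = 39.7500
row 1: -10.0000x + 5.0000y = -60.0000  (c_2=99.7500)
row 2: 10.0000x + 10.0000y = 105.0000  (c_3=-65.2500)
Cramer on rows 1–2 → x = 7.5000, y = 3.0000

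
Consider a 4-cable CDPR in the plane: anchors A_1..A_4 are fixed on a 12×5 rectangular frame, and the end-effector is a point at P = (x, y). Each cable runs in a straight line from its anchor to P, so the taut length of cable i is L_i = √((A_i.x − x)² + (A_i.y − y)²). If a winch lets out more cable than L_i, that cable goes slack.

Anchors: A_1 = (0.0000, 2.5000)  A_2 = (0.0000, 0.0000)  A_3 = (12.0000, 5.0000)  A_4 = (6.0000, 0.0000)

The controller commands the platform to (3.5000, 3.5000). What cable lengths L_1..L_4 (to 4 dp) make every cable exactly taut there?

cable 1: Δx=-3.5000, Δy=-1.0000; L_1 = √(Δx²+Δy²) = 3.6401
cable 2: Δx=-3.5000, Δy=-3.5000; L_2 = √(Δx²+Δy²) = 4.9497
cable 3: Δx=8.5000, Δy=1.5000; L_3 = √(Δx²+Δy²) = 8.6313
cable 4: Δx=2.5000, Δy=-3.5000; L_4 = √(Δx²+Δy²) = 4.3012

(3.6401, 4.9497, 8.6313, 4.3012)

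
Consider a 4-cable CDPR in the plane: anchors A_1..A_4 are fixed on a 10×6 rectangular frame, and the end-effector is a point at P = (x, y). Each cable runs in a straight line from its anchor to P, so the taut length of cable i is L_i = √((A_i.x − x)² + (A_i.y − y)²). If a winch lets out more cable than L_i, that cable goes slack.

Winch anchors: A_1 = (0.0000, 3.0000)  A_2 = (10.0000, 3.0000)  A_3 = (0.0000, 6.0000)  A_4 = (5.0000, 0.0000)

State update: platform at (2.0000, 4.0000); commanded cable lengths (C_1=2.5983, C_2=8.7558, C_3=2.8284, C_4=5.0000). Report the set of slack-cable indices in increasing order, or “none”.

cable 1: √((-2.0000)²+(-1.0000)²)=2.2361, C_1=2.5983: slack
cable 2: √((8.0000)²+(-1.0000)²)=8.0623, C_2=8.7558: slack
cable 3: √((-2.0000)²+(2.0000)²)=2.8284, C_3=2.8284: taut
cable 4: √((3.0000)²+(-4.0000)²)=5.0000, C_4=5.0000: taut

1, 2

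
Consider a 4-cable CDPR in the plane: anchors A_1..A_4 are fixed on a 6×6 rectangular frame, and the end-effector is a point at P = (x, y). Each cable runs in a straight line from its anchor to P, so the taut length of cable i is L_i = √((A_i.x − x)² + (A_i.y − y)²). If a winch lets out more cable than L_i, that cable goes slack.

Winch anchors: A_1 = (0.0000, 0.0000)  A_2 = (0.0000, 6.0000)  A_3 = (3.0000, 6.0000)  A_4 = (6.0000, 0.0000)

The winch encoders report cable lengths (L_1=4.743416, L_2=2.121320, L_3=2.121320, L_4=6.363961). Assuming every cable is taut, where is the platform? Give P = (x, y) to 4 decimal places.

(1.5000, 4.5000)

expand ‖A_i−P‖²=L_i² and subtract eq 1 (q_i ≔ ‖A_i‖²−L_i²)
q_1 = 0.0000+0.0000−22.5000 = -22.5000
eq1−eq2 → [0.0000  -12.0000]·P = -54.0000
eq1−eq3 → [-6.0000  -12.0000]·P = -63.0000
eq1−eq4 → [-12.0000  0.0000]·P = -18.0000
2×2 solve → P = (1.5000, 4.5000)
check cable 4: ‖A_4−P‖² = 40.5000 ≈ L_4² = 40.5000 ✓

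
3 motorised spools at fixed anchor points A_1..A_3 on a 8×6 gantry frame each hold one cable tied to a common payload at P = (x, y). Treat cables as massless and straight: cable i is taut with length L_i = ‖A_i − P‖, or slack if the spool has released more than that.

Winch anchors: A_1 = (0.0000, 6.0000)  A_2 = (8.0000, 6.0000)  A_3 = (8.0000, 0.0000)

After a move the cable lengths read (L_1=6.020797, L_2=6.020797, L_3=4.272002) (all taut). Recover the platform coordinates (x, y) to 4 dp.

(4.0000, 1.5000)

expand ‖A_i−P‖²=L_i² and subtract eq 1 (c_i ≔ ‖A_i‖²−L_i²)
c_1 = 0.0000+36.0000−36.2500 = -0.2500
eq1−eq2 → [-16.0000  0.0000]·P = -64.0000
eq1−eq3 → [-16.0000  12.0000]·P = -46.0000
2×2 solve → P = (4.0000, 1.5000)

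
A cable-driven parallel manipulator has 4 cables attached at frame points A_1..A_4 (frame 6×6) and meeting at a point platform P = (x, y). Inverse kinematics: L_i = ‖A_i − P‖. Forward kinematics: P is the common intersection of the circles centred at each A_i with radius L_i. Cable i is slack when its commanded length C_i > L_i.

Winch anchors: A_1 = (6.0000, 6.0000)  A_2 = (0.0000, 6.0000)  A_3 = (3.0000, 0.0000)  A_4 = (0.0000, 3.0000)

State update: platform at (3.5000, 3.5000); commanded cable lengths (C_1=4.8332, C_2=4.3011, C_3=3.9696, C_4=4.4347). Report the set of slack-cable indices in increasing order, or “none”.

1, 3, 4

i=1: geometric 3.5355 vs commanded 4.8332 ⇒ slack
i=2: geometric 4.3012 vs commanded 4.3011 ⇒ taut
i=3: geometric 3.5355 vs commanded 3.9696 ⇒ slack
i=4: geometric 3.5355 vs commanded 4.4347 ⇒ slack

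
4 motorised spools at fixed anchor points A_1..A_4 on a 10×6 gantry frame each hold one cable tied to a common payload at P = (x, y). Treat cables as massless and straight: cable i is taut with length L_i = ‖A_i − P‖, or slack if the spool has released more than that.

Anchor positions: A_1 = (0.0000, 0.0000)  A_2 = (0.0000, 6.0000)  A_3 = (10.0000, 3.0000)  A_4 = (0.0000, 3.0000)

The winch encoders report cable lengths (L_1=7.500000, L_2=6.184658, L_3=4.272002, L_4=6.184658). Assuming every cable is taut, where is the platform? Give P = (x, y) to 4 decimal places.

(6.0000, 4.5000)

each cable: (A_i−P)·(A_i−P) = L_i²; let c_i = ‖A_i‖²−L_i²
c_1 = 0.0000+0.0000−56.2500 = -56.2500
row 1: 0.0000x − 12.0000y = -54.0000  (c_2=-2.2500)
row 2: -20.0000x − 6.0000y = -147.0000  (c_3=90.7500)
row 3: 0.0000x − 6.0000y = -27.0000  (c_4=-29.2500)
Cramer on rows 1–2 → x = 6.0000, y = 4.5000
check cable 4: ‖A_4−P‖² = 38.2500 ≈ L_4² = 38.2500 ✓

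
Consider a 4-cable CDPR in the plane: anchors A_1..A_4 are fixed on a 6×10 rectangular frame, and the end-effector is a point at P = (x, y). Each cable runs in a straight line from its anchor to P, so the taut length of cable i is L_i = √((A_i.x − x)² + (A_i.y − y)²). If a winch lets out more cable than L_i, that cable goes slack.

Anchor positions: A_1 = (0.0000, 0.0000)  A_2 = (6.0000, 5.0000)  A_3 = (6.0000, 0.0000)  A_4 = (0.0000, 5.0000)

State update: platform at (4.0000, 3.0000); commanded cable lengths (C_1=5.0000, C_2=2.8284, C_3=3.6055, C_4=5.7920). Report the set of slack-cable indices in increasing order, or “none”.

4

cable 1: √((-4.0000)²+(-3.0000)²)=5.0000, C_1=5.0000: taut
cable 2: √((2.0000)²+(2.0000)²)=2.8284, C_2=2.8284: taut
cable 3: √((2.0000)²+(-3.0000)²)=3.6056, C_3=3.6055: taut
cable 4: √((-4.0000)²+(2.0000)²)=4.4721, C_4=5.7920: slack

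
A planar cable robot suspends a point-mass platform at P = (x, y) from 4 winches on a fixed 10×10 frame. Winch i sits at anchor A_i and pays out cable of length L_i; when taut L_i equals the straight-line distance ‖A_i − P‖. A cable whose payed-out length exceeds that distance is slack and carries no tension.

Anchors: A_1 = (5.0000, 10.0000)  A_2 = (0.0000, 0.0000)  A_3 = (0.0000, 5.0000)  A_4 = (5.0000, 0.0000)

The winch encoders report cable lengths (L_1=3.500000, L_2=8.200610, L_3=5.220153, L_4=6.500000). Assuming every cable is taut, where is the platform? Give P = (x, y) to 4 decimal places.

each cable: (A_i−P)·(A_i−P) = L_i²; let k_i = ‖A_i‖²−L_i²
k_1 = 25.0000+100.0000−12.2500 = 112.7500
row 1: 10.0000x + 20.0000y = 180.0000  (k_2=-67.2500)
row 2: 10.0000x + 10.0000y = 115.0000  (k_3=-2.2500)
row 3: 0.0000x + 20.0000y = 130.0000  (k_4=-17.2500)
Cramer on rows 1–2 → x = 5.0000, y = 6.5000
check cable 4: ‖A_4−P‖² = 42.2500 ≈ L_4² = 42.2500 ✓

(5.0000, 6.5000)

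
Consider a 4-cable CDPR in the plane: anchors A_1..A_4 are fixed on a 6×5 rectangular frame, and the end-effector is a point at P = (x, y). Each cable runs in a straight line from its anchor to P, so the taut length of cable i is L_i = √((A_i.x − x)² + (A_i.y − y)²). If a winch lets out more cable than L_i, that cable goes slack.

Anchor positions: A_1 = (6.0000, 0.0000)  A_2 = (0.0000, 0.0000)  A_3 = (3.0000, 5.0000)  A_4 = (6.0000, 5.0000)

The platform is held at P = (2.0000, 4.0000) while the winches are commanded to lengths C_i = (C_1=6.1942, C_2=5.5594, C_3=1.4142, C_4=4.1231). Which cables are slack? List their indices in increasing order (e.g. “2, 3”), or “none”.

i=1: geometric 5.6569 vs commanded 6.1942 ⇒ slack
i=2: geometric 4.4721 vs commanded 5.5594 ⇒ slack
i=3: geometric 1.4142 vs commanded 1.4142 ⇒ taut
i=4: geometric 4.1231 vs commanded 4.1231 ⇒ taut

1, 2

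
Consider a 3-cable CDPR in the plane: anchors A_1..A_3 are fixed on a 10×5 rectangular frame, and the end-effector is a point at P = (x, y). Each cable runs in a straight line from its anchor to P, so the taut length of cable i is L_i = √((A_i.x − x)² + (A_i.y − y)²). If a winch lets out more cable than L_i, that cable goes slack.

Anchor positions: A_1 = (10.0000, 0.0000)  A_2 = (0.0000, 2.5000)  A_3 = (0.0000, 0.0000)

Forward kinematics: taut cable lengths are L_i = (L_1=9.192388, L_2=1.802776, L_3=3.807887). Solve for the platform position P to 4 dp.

each cable: (A_i−P)·(A_i−P) = L_i²; let q_i = ‖A_i‖²−L_i²
q_1 = 100.0000+0.0000−84.5000 = 15.5000
row 1: 20.0000x − 5.0000y = 12.5000  (q_2=3.0000)
row 2: 20.0000x + 0.0000y = 30.0000  (q_3=-14.5000)
Cramer on rows 1–2 → x = 1.5000, y = 3.5000

(1.5000, 3.5000)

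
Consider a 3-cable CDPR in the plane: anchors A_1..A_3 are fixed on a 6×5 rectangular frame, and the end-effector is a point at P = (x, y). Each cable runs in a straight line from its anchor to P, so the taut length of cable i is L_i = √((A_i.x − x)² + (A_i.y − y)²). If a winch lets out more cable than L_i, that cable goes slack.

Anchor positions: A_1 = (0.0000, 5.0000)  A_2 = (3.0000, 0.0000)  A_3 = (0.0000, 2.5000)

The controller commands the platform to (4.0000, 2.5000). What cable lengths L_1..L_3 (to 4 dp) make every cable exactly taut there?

cable 1: Δx=-4.0000, Δy=2.5000; L_1 = √(Δx²+Δy²) = 4.7170
cable 2: Δx=-1.0000, Δy=-2.5000; L_2 = √(Δx²+Δy²) = 2.6926
cable 3: Δx=-4.0000, Δy=0.0000; L_3 = √(Δx²+Δy²) = 4.0000

(4.7170, 2.6926, 4.0000)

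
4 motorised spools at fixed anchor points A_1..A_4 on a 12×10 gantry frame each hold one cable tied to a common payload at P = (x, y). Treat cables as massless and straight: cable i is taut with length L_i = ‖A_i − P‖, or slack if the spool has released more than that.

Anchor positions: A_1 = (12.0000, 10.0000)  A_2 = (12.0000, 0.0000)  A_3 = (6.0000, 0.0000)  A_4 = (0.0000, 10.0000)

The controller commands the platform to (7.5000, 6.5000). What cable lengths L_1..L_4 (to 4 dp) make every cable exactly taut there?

cable 1: Δx=4.5000, Δy=3.5000; L_1 = √(Δx²+Δy²) = 5.7009
cable 2: Δx=4.5000, Δy=-6.5000; L_2 = √(Δx²+Δy²) = 7.9057
cable 3: Δx=-1.5000, Δy=-6.5000; L_3 = √(Δx²+Δy²) = 6.6708
cable 4: Δx=-7.5000, Δy=3.5000; L_4 = √(Δx²+Δy²) = 8.2765

(5.7009, 7.9057, 6.6708, 8.2765)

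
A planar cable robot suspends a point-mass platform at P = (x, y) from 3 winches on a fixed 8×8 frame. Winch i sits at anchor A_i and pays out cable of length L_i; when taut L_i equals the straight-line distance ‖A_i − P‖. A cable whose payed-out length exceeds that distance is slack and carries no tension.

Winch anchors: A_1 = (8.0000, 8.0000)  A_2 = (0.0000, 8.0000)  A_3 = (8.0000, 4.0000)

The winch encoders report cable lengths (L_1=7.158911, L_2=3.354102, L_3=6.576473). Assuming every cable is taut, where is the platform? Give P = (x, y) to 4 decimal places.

(1.5000, 5.0000)

expand ‖A_i−P‖²=L_i² and subtract eq 1 (k_i ≔ ‖A_i‖²−L_i²)
k_1 = 64.0000+64.0000−51.2500 = 76.7500
eq1−eq2 → [16.0000  0.0000]·P = 24.0000
eq1−eq3 → [0.0000  8.0000]·P = 40.0000
2×2 solve → P = (1.5000, 5.0000)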